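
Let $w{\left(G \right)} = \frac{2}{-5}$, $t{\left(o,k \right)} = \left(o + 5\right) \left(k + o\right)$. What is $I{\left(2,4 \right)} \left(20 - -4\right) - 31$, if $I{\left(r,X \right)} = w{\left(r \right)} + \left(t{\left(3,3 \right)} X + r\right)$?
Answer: $\frac{23077}{5} \approx 4615.4$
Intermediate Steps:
$t{\left(o,k \right)} = \left(5 + o\right) \left(k + o\right)$
$w{\left(G \right)} = - \frac{2}{5}$ ($w{\left(G \right)} = 2 \left(- \frac{1}{5}\right) = - \frac{2}{5}$)
$I{\left(r,X \right)} = - \frac{2}{5} + r + 48 X$ ($I{\left(r,X \right)} = - \frac{2}{5} + \left(\left(3^{2} + 5 \cdot 3 + 5 \cdot 3 + 3 \cdot 3\right) X + r\right) = - \frac{2}{5} + \left(\left(9 + 15 + 15 + 9\right) X + r\right) = - \frac{2}{5} + \left(48 X + r\right) = - \frac{2}{5} + \left(r + 48 X\right) = - \frac{2}{5} + r + 48 X$)
$I{\left(2,4 \right)} \left(20 - -4\right) - 31 = \left(- \frac{2}{5} + 2 + 48 \cdot 4\right) \left(20 - -4\right) - 31 = \left(- \frac{2}{5} + 2 + 192\right) \left(20 + 4\right) - 31 = \frac{968}{5} \cdot 24 - 31 = \frac{23232}{5} - 31 = \frac{23077}{5}$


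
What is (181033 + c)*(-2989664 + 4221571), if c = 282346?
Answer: 570839833753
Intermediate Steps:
(181033 + c)*(-2989664 + 4221571) = (181033 + 282346)*(-2989664 + 4221571) = 463379*1231907 = 570839833753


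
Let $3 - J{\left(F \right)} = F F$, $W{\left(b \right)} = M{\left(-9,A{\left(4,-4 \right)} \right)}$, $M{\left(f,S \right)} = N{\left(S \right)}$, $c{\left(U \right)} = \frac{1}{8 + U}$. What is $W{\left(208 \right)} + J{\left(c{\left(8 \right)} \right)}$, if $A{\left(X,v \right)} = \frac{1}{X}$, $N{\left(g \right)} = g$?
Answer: $\frac{831}{256} \approx 3.2461$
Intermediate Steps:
$M{\left(f,S \right)} = S$
$W{\left(b \right)} = \frac{1}{4}$
$J{\left(F \right)} = 3 - F^{2}$ ($J{\left(F \right)} = 3 - F F = 3 - F^{2}$)
$W{\left(208 \right)} + J{\left(c{\left(8 \right)} \right)} = \frac{1}{4} + \left(3 - \left(\frac{1}{8 + 8}\right)^{2}\right) = \frac{1}{4} + \left(3 - \left(\frac{1}{16}\right)^{2}\right) = \frac{1}{4} + \left(3 - \frac{1}{256}\right) = \frac{1}{4} + \frac{767}{256} = \frac{831}{256}$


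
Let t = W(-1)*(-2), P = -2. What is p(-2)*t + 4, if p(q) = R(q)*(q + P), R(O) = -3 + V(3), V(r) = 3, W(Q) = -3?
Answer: 4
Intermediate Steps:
R(O) = 0 (R(O) = -3 + 3 = 0)
t = 6 (t = -3*(-2) = 6)
p(q) = 0 (p(q) = 0*(q - 2) = 0*(-2 + q) = 0)
p(-2)*t + 4 = 0*6 + 4 = 0 + 4 = 4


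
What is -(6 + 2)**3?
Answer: -512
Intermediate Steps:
-(6 + 2)**3 = -1*8**3 = -1*512 = -512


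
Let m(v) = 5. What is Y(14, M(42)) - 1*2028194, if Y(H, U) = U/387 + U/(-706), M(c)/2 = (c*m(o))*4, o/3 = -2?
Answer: -92357780858/45537 ≈ -2.0282e+6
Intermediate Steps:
o = -6 (o = 3*(-2) = -6)
M(c) = 40*c (M(c) = 2*((c*5)*4) = 2*((5*c)*4) = 2*(20*c) = 40*c)
Y(H, U) = 319*U/273222 (Y(H, U) = U*(1/387) + U*(-1/706) = U/387 - U/706 = 319*U/273222)
Y(14, M(42)) - 1*2028194 = 319*(40*42)/273222 - 1*2028194 = (319/273222)*1680 - 2028194 = 89320/45537 - 2028194 = -92357780858/45537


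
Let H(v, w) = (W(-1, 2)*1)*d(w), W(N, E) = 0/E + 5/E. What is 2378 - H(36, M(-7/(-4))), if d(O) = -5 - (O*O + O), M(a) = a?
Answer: 76881/32 ≈ 2402.5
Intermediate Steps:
d(O) = -5 - O - O² (d(O) = -5 - (O² + O) = -5 - (O + O²) = -5 + (-O - O²) = -5 - O - O²)
W(N, E) = 5/E (W(N, E) = 0 + 5/E = 5/E)
H(v, w) = -25/2 - 5*w/2 - 5*w²/2 (H(v, w) = ((5/2)*1)*(-5 - w - w²) = 5*(-5 - w - w²)/2 = -25/2 - 5*w/2 - 5*w²/2)
2378 - H(36, M(-7/(-4))) = 2378 - (-25/2 - (-35)/(2*(-4)) - 5*(-7/(-4))²/2) = 2378 - (-25/2 - (-35)*(-1)/(2*4) - 5*(-7*(-¼))²/2) = 2378 - (-25/2 - 5/2*7/4 - 5*(7/4)²/2) = 2378 - (-25/2 - 35/8 - 5/2*49/16) = 2378 - (-25/2 - 35/8 - 245/32) = 2378 - 1*(-785/32) = 2378 + 785/32 = 76881/32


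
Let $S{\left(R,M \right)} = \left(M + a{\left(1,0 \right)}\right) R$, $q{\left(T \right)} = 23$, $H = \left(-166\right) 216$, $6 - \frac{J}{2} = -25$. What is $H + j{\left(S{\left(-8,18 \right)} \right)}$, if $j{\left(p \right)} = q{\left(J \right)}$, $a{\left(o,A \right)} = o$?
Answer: $-35833$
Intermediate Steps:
$J = 62$ ($J = 12 - -50 = 12 + 50 = 62$)
$H = -35856$
$S{\left(R,M \right)} = R \left(1 + M\right)$ ($S{\left(R,M \right)} = \left(M + 1\right) R = \left(1 + M\right) R = R \left(1 + M\right)$)
$j{\left(p \right)} = 23$
$H + j{\left(S{\left(-8,18 \right)} \right)} = -35856 + 23 = -35833$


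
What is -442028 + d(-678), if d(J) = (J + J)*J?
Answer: 477340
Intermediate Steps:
d(J) = 2*J**2 (d(J) = (2*J)*J = 2*J**2)
-442028 + d(-678) = -442028 + 2*(-678)**2 = -442028 + 2*459684 = -442028 + 919368 = 477340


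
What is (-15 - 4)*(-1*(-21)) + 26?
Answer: -373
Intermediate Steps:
(-15 - 4)*(-1*(-21)) + 26 = -19*21 + 26 = -399 + 26 = -373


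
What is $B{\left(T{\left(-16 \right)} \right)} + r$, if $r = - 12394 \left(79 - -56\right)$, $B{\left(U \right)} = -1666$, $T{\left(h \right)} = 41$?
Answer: $-1674856$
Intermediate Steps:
$r = -1673190$ ($r = - 12394 \left(79 + 56\right) = \left(-12394\right) 135 = -1673190$)
$B{\left(T{\left(-16 \right)} \right)} + r = -1666 - 1673190 = -1674856$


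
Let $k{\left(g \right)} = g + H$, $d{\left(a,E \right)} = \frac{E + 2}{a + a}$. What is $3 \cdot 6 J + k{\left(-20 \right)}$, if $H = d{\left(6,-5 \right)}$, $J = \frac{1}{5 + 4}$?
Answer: $- \frac{73}{4} \approx -18.25$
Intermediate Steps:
$d{\left(a,E \right)} = \frac{2 + E}{2 a}$
$J = \frac{1}{9} \approx 0.11111$
$H = - \frac{1}{4}$ ($H = \frac{2 - 5}{2 \cdot 6} = \frac{1}{2} \cdot \frac{1}{6} \left(-3\right) = - \frac{1}{4} \approx -0.25$)
$k{\left(g \right)} = - \frac{1}{4} + g$ ($k{\left(g \right)} = g - \frac{1}{4} = - \frac{1}{4} + g$)
$3 \cdot 6 J + k{\left(-20 \right)} = 3 \cdot 6 \cdot \frac{1}{9} - \frac{81}{4} = 18 \cdot \frac{1}{9} - \frac{81}{4} = 2 - \frac{81}{4} = - \frac{73}{4}$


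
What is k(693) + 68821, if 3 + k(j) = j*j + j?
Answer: 549760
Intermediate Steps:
k(j) = -3 + j + j² (k(j) = -3 + (j*j + j) = -3 + (j² + j) = -3 + (j + j²) = -3 + j + j²)
k(693) + 68821 = (-3 + 693 + 693²) + 68821 = (-3 + 693 + 480249) + 68821 = 480939 + 68821 = 549760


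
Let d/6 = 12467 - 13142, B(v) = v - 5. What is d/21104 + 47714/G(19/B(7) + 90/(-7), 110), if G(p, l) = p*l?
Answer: -3529581521/27276920 ≈ -129.40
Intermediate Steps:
B(v) = -5 + v
d = -4050 (d = 6*(12467 - 13142) = 6*(-675) = -4050)
G(p, l) = l*p
d/21104 + 47714/G(19/B(7) + 90/(-7), 110) = -4050/21104 + 47714/((110*(19/(-5 + 7) + 90/(-7)))) = -4050*1/21104 + 47714/((110*(19/2 + 90*(-⅐)))) = -2025/10552 + 47714/((110*(19*(½) - 90/7))) = -2025/10552 + 47714/((110*(19/2 - 90/7))) = -2025/10552 + 47714/((110*(-47/14))) = -2025/10552 + 47714/(-2585/7) = -2025/10552 + 47714*(-7/2585) = -2025/10552 - 333998/2585 = -3529581521/27276920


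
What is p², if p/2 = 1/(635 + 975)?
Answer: 1/648025 ≈ 1.5432e-6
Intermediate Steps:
p = 1/805 (p = 2/(635 + 975) = 2/1610 = 2*(1/1610) = 1/805 ≈ 0.0012422)
p² = (1/805)² = 1/648025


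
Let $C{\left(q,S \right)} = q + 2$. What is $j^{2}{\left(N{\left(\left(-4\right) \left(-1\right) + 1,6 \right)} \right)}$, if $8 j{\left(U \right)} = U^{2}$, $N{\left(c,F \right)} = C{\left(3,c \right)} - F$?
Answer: $\frac{1}{64} \approx 0.015625$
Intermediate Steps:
$C{\left(q,S \right)} = 2 + q$
$N{\left(c,F \right)} = 5 - F$ ($N{\left(c,F \right)} = \left(2 + 3\right) - F = 5 - F$)
$j{\left(U \right)} = \frac{U^{2}}{8}$
$j^{2}{\left(N{\left(\left(-4\right) \left(-1\right) + 1,6 \right)} \right)} = \left(\frac{\left(5 - 6\right)^{2}}{8}\right)^{2} = \left(\frac{\left(-1\right)^{2}}{8}\right)^{2} = \left(\frac{1}{8} \cdot 1\right)^{2} = \left(\frac{1}{8}\right)^{2} = \frac{1}{64}$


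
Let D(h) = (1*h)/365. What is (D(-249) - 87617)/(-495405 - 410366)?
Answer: 31980454/330606415 ≈ 0.096733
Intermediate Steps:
D(h) = h/365 (D(h) = h*(1/365) = h/365)
(D(-249) - 87617)/(-495405 - 410366) = ((1/365)*(-249) - 87617)/(-495405 - 410366) = (-249/365 - 87617)/(-905771) = -31980454/365*(-1/905771) = 31980454/330606415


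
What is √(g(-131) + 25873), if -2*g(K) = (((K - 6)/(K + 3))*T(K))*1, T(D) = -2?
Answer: √6623762/16 ≈ 160.85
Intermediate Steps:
g(K) = (-6 + K)/(3 + K) (g(K) = -((K - 6)/(K + 3))*(-2)/2 = -((-6 + K)/(3 + K))*(-2)/2 = -(-2*(-6 + K)/(3 + K))/2 = -(-1)*(-6 + K)/(3 + K) = (-6 + K)/(3 + K))
√(g(-131) + 25873) = √((-6 - 131)/(3 - 131) + 25873) = √(-137/(-128) + 25873) = √(-1/128*(-137) + 25873) = √(137/128 + 25873) = √(3311881/128) = √6623762/16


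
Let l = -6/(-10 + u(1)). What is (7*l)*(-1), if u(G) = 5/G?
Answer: -42/5 ≈ -8.4000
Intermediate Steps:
l = 6/5 (l = -6/(-10 + 5/1) = -6/(-10 + 5*1) = -6/(-10 + 5) = -6/(-5) = -6*(-⅕) = 6/5 ≈ 1.2000)
(7*l)*(-1) = (7*(6/5))*(-1) = (42/5)*(-1) = -42/5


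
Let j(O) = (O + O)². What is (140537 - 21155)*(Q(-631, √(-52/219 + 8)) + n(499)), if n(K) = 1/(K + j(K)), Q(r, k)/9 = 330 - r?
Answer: 1028924143511136/996503 ≈ 1.0325e+9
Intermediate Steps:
Q(r, k) = 2970 - 9*r (Q(r, k) = 9*(330 - r) = 2970 - 9*r)
j(O) = 4*O² (j(O) = (2*O)² = 4*O²)
n(K) = 1/(K + 4*K²)
(140537 - 21155)*(Q(-631, √(-52/219 + 8)) + n(499)) = (140537 - 21155)*((2970 - 9*(-631)) + 1/(499*(1 + 4*499))) = 119382*((2970 + 5679) + 1/(499*(1 + 1996))) = 119382*(8649 + (1/499)/1997) = 119382*(8649 + (1/499)*(1/1997)) = 119382*(8649 + 1/996503) = 119382*(8618754448/996503) = 1028924143511136/996503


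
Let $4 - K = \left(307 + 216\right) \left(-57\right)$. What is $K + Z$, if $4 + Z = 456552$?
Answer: $486363$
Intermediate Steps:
$Z = 456548$ ($Z = -4 + 456552 = 456548$)
$K = 29815$ ($K = 4 - \left(307 + 216\right) \left(-57\right) = 4 - 523 \left(-57\right) = 4 - -29811 = 4 + 29811 = 29815$)
$K + Z = 29815 + 456548 = 486363$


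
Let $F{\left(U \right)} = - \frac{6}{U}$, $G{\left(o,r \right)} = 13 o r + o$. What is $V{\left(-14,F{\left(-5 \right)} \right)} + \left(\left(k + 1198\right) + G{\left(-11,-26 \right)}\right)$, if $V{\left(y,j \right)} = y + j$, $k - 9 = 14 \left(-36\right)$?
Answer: $\frac{21986}{5} \approx 4397.2$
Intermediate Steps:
$k = -495$ ($k = 9 + 14 \left(-36\right) = 9 - 504 = -495$)
$G{\left(o,r \right)} = o + 13 o r$ ($G{\left(o,r \right)} = 13 o r + o = o + 13 o r$)
$V{\left(y,j \right)} = j + y$
$V{\left(-14,F{\left(-5 \right)} \right)} + \left(\left(k + 1198\right) + G{\left(-11,-26 \right)}\right) = \left(- \frac{6}{-5} - 14\right) - \left(-703 + 11 \left(1 + 13 \left(-26\right)\right)\right) = \left(\left(-6\right) \left(- \frac{1}{5}\right) - 14\right) - \left(-703 + 11 \left(1 - 338\right)\right) = \left(\frac{6}{5} - 14\right) + \left(703 - -3707\right) = - \frac{64}{5} + \left(703 + 3707\right) = - \frac{64}{5} + 4410 = \frac{21986}{5}$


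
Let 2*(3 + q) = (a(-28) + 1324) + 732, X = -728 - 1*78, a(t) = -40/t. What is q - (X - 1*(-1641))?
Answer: 1335/7 ≈ 190.71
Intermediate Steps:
X = -806 (X = -728 - 78 = -806)
q = 7180/7 (q = -3 + ((-40/(-28) + 1324) + 732)/2 = -3 + ((-40*(-1/28) + 1324) + 732)/2 = -3 + ((10/7 + 1324) + 732)/2 = -3 + (9278/7 + 732)/2 = -3 + (1/2)*(14402/7) = -3 + 7201/7 = 7180/7 ≈ 1025.7)
q - (X - 1*(-1641)) = 7180/7 - (-806 - 1*(-1641)) = 7180/7 - (-806 + 1641) = 7180/7 - 1*835 = 7180/7 - 835 = 1335/7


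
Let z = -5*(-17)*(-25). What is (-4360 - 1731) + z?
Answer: -8216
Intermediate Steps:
z = -2125 (z = 85*(-25) = -2125)
(-4360 - 1731) + z = (-4360 - 1731) - 2125 = -6091 - 2125 = -8216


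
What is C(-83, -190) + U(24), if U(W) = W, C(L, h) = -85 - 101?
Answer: -162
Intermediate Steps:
C(L, h) = -186
C(-83, -190) + U(24) = -186 + 24 = -162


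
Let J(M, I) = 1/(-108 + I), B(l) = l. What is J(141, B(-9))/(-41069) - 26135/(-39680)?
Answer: 25116124507/38133059328 ≈ 0.65864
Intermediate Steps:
J(141, B(-9))/(-41069) - 26135/(-39680) = 1/(-108 - 9*(-41069)) - 26135/(-39680) = -1/41069/(-117) - 26135*(-1/39680) = -1/117*(-1/41069) + 5227/7936 = 1/4805073 + 5227/7936 = 25116124507/38133059328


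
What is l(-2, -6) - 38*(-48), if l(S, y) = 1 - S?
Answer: 1827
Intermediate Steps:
l(-2, -6) - 38*(-48) = (1 - 1*(-2)) - 38*(-48) = (1 + 2) + 1824 = 3 + 1824 = 1827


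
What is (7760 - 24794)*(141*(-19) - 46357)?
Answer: 835279224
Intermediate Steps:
(7760 - 24794)*(141*(-19) - 46357) = -17034*(-2679 - 46357) = -17034*(-49036) = 835279224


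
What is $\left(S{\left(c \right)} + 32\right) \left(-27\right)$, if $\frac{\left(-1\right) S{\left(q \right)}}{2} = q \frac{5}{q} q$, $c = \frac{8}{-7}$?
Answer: $- \frac{8208}{7} \approx -1172.6$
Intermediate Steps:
$c = - \frac{8}{7}$ ($c = 8 \left(- \frac{1}{7}\right) = - \frac{8}{7} \approx -1.1429$)
$S{\left(q \right)} = - 10 q$ ($S{\left(q \right)} = - 2 q \frac{5}{q} q = - 2 \cdot 5 q = - 10 q$)
$\left(S{\left(c \right)} + 32\right) \left(-27\right) = \left(\left(-10\right) \left(- \frac{8}{7}\right) + 32\right) \left(-27\right) = \left(\frac{80}{7} + 32\right) \left(-27\right) = \frac{304}{7} \left(-27\right) = - \frac{8208}{7}$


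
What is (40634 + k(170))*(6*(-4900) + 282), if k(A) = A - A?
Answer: -1183180812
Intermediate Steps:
k(A) = 0
(40634 + k(170))*(6*(-4900) + 282) = (40634 + 0)*(6*(-4900) + 282) = 40634*(-29400 + 282) = 40634*(-29118) = -1183180812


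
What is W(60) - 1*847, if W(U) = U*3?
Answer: -667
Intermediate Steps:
W(U) = 3*U
W(60) - 1*847 = 3*60 - 1*847 = 180 - 847 = -667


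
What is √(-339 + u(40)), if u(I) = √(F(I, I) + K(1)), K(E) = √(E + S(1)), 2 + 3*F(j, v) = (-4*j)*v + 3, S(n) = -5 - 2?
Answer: √(-339 + √(-2133 + I*√6)) ≈ 1.2514 + 18.454*I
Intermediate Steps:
S(n) = -7
F(j, v) = ⅓ - 4*j*v/3 (F(j, v) = -⅔ + ((-4*j)*v + 3)/3 = -⅔ + (-4*j*v + 3)/3 = -⅔ + (3 - 4*j*v)/3 = -⅔ + (1 - 4*j*v/3) = ⅓ - 4*j*v/3)
K(E) = √(-7 + E) (K(E) = √(E - 7) = √(-7 + E))
u(I) = √(⅓ - 4*I²/3 + I*√6) (u(I) = √((⅓ - 4*I*I/3) + √(-7 + 1)) = √((⅓ - 4*I²/3) + √(-6)) = √((⅓ - 4*I²/3) + I*√6) = √(⅓ - 4*I²/3 + I*√6))
√(-339 + u(40)) = √(-339 + √(3 - 12*40² + 9*I*√6)/3) = √(-339 + √(3 - 12*1600 + 9*I*√6)/3) = √(-339 + √(3 - 19200 + 9*I*√6)/3) = √(-339 + √(-19197 + 9*I*√6)/3)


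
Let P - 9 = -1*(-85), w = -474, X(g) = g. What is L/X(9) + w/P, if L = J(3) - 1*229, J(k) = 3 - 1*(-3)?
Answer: -12614/423 ≈ -29.820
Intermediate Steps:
J(k) = 6 (J(k) = 3 + 3 = 6)
L = -223 (L = 6 - 1*229 = 6 - 229 = -223)
P = 94 (P = 9 - 1*(-85) = 9 + 85 = 94)
L/X(9) + w/P = -223/9 - 474/94 = -223*⅑ - 474*1/94 = -223/9 - 237/47 = -12614/423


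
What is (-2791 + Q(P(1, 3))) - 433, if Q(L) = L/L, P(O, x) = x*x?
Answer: -3223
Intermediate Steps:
P(O, x) = x²
Q(L) = 1
(-2791 + Q(P(1, 3))) - 433 = (-2791 + 1) - 433 = -2790 - 433 = -3223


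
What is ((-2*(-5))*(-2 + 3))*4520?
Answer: 45200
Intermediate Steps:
((-2*(-5))*(-2 + 3))*4520 = (10*1)*4520 = 10*4520 = 45200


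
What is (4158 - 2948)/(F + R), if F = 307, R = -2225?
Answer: -605/959 ≈ -0.63087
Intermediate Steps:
(4158 - 2948)/(F + R) = (4158 - 2948)/(307 - 2225) = 1210/(-1918) = 1210*(-1/1918) = -605/959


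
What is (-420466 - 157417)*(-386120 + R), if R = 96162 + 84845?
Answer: 118531315779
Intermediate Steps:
R = 181007
(-420466 - 157417)*(-386120 + R) = (-420466 - 157417)*(-386120 + 181007) = -577883*(-205113) = 118531315779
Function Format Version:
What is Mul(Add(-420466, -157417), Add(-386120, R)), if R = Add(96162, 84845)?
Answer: 118531315779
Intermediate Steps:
R = 181007
Mul(Add(-420466, -157417), Add(-386120, R)) = Mul(Add(-420466, -157417), Add(-386120, 181007)) = Mul(-577883, -205113) = 118531315779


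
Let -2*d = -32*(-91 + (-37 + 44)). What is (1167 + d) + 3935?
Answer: 3758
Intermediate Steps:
d = -1344 (d = -(-16)*(-91 + (-37 + 44)) = -(-16)*(-91 + 7) = -(-16)*(-84) = -½*2688 = -1344)
(1167 + d) + 3935 = (1167 - 1344) + 3935 = -177 + 3935 = 3758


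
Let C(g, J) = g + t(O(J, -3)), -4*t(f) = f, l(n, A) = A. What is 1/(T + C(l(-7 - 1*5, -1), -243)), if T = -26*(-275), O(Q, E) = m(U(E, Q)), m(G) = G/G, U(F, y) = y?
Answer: 4/28595 ≈ 0.00013988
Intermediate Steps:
m(G) = 1
O(Q, E) = 1
T = 7150
t(f) = -f/4
C(g, J) = -¼ + g (C(g, J) = g - ¼*1 = g - ¼ = -¼ + g)
1/(T + C(l(-7 - 1*5, -1), -243)) = 1/(7150 + (-¼ - 1)) = 1/(7150 - 5/4) = 1/(28595/4) = 4/28595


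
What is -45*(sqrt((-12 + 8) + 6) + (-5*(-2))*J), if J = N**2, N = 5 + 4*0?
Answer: -11250 - 45*sqrt(2) ≈ -11314.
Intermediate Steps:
N = 5 (N = 5 + 0 = 5)
J = 25 (J = 5**2 = 25)
-45*(sqrt((-12 + 8) + 6) + (-5*(-2))*J) = -45*(sqrt((-12 + 8) + 6) - 5*(-2)*25) = -45*(sqrt(-4 + 6) + 10*25) = -45*(sqrt(2) + 250) = -45*(250 + sqrt(2)) = -11250 - 45*sqrt(2)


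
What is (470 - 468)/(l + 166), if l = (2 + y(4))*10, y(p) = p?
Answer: 1/113 ≈ 0.0088496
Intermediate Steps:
l = 60 (l = (2 + 4)*10 = 6*10 = 60)
(470 - 468)/(l + 166) = (470 - 468)/(60 + 166) = 2/226 = 2*(1/226) = 1/113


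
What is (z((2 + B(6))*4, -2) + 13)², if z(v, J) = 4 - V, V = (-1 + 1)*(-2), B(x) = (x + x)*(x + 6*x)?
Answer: 289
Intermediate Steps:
B(x) = 14*x² (B(x) = (2*x)*(7*x) = 14*x²)
V = 0 (V = 0*(-2) = 0)
z(v, J) = 4 (z(v, J) = 4 - 1*0 = 4 + 0 = 4)
(z((2 + B(6))*4, -2) + 13)² = (4 + 13)² = 17² = 289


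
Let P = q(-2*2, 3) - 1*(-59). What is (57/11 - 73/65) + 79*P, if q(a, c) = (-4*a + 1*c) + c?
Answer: 4578187/715 ≈ 6403.1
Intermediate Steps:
q(a, c) = -4*a + 2*c (q(a, c) = (-4*a + c) + c = (c - 4*a) + c = -4*a + 2*c)
P = 81 (P = (-(-8)*2 + 2*3) - 1*(-59) = (-4*(-4) + 6) + 59 = (16 + 6) + 59 = 22 + 59 = 81)
(57/11 - 73/65) + 79*P = (57/11 - 73/65) + 79*81 = (57*(1/11) - 73*1/65) + 6399 = (57/11 - 73/65) + 6399 = 2902/715 + 6399 = 4578187/715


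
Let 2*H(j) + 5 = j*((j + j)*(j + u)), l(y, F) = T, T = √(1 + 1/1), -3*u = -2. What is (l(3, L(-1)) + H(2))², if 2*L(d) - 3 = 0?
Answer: 2473/36 + 49*√2/3 ≈ 91.793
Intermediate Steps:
u = ⅔ (u = -⅓*(-2) = ⅔ ≈ 0.66667)
L(d) = 3/2 (L(d) = 3/2 + (½)*0 = 3/2 + 0 = 3/2)
T = √2 (T = √(1 + 1*1) = √(1 + 1) = √2 ≈ 1.4142)
l(y, F) = √2
H(j) = -5/2 + j²*(⅔ + j) (H(j) = -5/2 + (j*((j + j)*(j + ⅔)))/2 = -5/2 + (j*((2*j)*(⅔ + j)))/2 = -5/2 + (j*(2*j*(⅔ + j)))/2 = -5/2 + (2*j²*(⅔ + j))/2 = -5/2 + j²*(⅔ + j))
(l(3, L(-1)) + H(2))² = (√2 + (-5/2 + 2³ + (⅔)*2²))² = (√2 + (-5/2 + 8 + (⅔)*4))² = (√2 + (-5/2 + 8 + 8/3))² = (√2 + 49/6)² = (49/6 + √2)²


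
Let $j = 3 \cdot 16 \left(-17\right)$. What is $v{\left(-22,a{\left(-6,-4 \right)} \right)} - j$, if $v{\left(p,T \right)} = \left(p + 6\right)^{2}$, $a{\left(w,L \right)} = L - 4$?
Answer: $1072$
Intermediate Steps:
$a{\left(w,L \right)} = -4 + L$ ($a{\left(w,L \right)} = L - 4 = -4 + L$)
$v{\left(p,T \right)} = \left(6 + p\right)^{2}$
$j = -816$ ($j = 48 \left(-17\right) = -816$)
$v{\left(-22,a{\left(-6,-4 \right)} \right)} - j = \left(6 - 22\right)^{2} - -816 = \left(-16\right)^{2} + 816 = 256 + 816 = 1072$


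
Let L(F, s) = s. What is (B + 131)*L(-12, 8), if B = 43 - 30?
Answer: 1152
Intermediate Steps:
B = 13
(B + 131)*L(-12, 8) = (13 + 131)*8 = 144*8 = 1152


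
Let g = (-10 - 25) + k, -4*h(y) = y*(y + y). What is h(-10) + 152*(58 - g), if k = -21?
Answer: 17278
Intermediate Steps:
h(y) = -y**2/2 (h(y) = -y*(y + y)/4 = -y*2*y/4 = -y**2/2)
g = -56 (g = (-10 - 25) - 21 = -35 - 21 = -56)
h(-10) + 152*(58 - g) = -1/2*(-10)**2 + 152*(58 - 1*(-56)) = -1/2*100 + 152*(58 + 56) = -50 + 152*114 = -50 + 17328 = 17278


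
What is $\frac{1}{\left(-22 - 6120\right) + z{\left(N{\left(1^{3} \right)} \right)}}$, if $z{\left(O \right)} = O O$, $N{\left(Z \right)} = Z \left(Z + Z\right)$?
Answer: $- \frac{1}{6138} \approx -0.00016292$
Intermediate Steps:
$N{\left(Z \right)} = 2 Z^{2}$ ($N{\left(Z \right)} = Z 2 Z = 2 Z^{2}$)
$z{\left(O \right)} = O^{2}$
$\frac{1}{\left(-22 - 6120\right) + z{\left(N{\left(1^{3} \right)} \right)}} = \frac{1}{\left(-22 - 6120\right) + \left(2 \left(1^{3}\right)^{2}\right)^{2}} = \frac{1}{\left(-22 - 6120\right) + \left(2 \cdot 1^{2}\right)^{2}} = \frac{1}{-6142 + \left(2 \cdot 1\right)^{2}} = \frac{1}{-6142 + 2^{2}} = \frac{1}{-6142 + 4} = \frac{1}{-6138} = - \frac{1}{6138}$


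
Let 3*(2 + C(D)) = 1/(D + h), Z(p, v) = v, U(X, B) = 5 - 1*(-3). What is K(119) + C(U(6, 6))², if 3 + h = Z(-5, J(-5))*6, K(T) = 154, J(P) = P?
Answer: 889051/5625 ≈ 158.05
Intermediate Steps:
U(X, B) = 8 (U(X, B) = 5 + 3 = 8)
h = -33 (h = -3 - 5*6 = -3 - 30 = -33)
C(D) = -2 + 1/(3*(-33 + D)) (C(D) = -2 + 1/(3*(D - 33)) = -2 + 1/(3*(-33 + D)))
K(119) + C(U(6, 6))² = 154 + ((199 - 6*8)/(3*(-33 + 8)))² = 154 + ((⅓)*(199 - 48)/(-25))² = 154 + ((⅓)*(-1/25)*151)² = 154 + (-151/75)² = 154 + 22801/5625 = 889051/5625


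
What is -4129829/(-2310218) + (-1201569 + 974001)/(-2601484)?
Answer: 2817353939015/1502498790878 ≈ 1.8751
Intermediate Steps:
-4129829/(-2310218) + (-1201569 + 974001)/(-2601484) = -4129829*(-1/2310218) - 227568*(-1/2601484) = 4129829/2310218 + 56892/650371 = 2817353939015/1502498790878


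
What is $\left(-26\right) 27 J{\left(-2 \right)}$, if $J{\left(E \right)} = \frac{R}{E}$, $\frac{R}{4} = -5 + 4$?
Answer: $-1404$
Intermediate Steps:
$R = -4$ ($R = 4 \left(-5 + 4\right) = 4 \left(-1\right) = -4$)
$J{\left(E \right)} = - \frac{4}{E}$
$\left(-26\right) 27 J{\left(-2 \right)} = \left(-26\right) 27 \left(- \frac{4}{-2}\right) = - 702 \left(\left(-4\right) \left(- \frac{1}{2}\right)\right) = \left(-702\right) 2 = -1404$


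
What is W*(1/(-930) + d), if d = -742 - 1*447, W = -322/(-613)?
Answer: -178029131/285045 ≈ -624.56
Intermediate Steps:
W = 322/613 (W = -322*(-1/613) = 322/613 ≈ 0.52529)
d = -1189 (d = -742 - 447 = -1189)
W*(1/(-930) + d) = 322*(1/(-930) - 1189)/613 = 322*(-1/930 - 1189)/613 = (322/613)*(-1105771/930) = -178029131/285045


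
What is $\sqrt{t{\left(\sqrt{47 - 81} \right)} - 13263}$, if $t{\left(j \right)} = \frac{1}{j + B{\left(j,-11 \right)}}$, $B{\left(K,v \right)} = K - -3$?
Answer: $\sqrt{2} \sqrt{\frac{-19894 - 13263 i \sqrt{34}}{3 + 2 i \sqrt{34}}} \approx 0.00034918 - 115.17 i$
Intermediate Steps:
$B{\left(K,v \right)} = 3 + K$ ($B{\left(K,v \right)} = K + 3 = 3 + K$)
$t{\left(j \right)} = \frac{1}{3 + 2 j}$ ($t{\left(j \right)} = \frac{1}{j + \left(3 + j\right)} = \frac{1}{3 + 2 j}$)
$\sqrt{t{\left(\sqrt{47 - 81} \right)} - 13263} = \sqrt{\frac{1}{3 + 2 \sqrt{47 - 81}} - 13263} = \sqrt{\frac{1}{3 + 2 \sqrt{-34}} - 13263} = \sqrt{\frac{1}{3 + 2 i \sqrt{34}} - 13263} = \sqrt{-13263 + \frac{1}{3 + 2 i \sqrt{34}}}$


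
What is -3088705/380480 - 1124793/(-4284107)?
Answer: -2560876294159/326003406272 ≈ -7.8554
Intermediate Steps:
-3088705/380480 - 1124793/(-4284107) = -3088705*1/380480 - 1124793*(-1/4284107) = -617741/76096 + 1124793/4284107 = -2560876294159/326003406272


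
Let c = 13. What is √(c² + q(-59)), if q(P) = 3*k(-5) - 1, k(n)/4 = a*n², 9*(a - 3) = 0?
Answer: 2*√267 ≈ 32.680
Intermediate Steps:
a = 3 (a = 3 + (⅑)*0 = 3 + 0 = 3)
k(n) = 12*n² (k(n) = 4*(3*n²) = 12*n²)
q(P) = 899 (q(P) = 3*(12*(-5)²) - 1 = 3*(12*25) - 1 = 3*300 - 1 = 900 - 1 = 899)
√(c² + q(-59)) = √(13² + 899) = √(169 + 899) = √1068 = 2*√267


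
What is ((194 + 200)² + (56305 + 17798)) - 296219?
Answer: -66880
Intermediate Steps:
((194 + 200)² + (56305 + 17798)) - 296219 = (394² + 74103) - 296219 = (155236 + 74103) - 296219 = 229339 - 296219 = -66880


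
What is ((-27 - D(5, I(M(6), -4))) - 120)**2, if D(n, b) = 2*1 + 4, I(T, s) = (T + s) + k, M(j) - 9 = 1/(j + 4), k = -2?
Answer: 23409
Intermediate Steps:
M(j) = 9 + 1/(4 + j) (M(j) = 9 + 1/(j + 4) = 9 + 1/(4 + j))
I(T, s) = -2 + T + s (I(T, s) = (T + s) - 2 = -2 + T + s)
D(n, b) = 6 (D(n, b) = 2 + 4 = 6)
((-27 - D(5, I(M(6), -4))) - 120)**2 = ((-27 - 1*6) - 120)**2 = ((-27 - 6) - 120)**2 = (-33 - 120)**2 = (-153)**2 = 23409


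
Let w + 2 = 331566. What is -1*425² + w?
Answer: 150939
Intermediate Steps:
w = 331564 (w = -2 + 331566 = 331564)
-1*425² + w = -1*425² + 331564 = -1*180625 + 331564 = -180625 + 331564 = 150939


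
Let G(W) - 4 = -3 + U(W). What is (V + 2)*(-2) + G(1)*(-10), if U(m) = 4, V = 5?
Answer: -64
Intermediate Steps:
G(W) = 5 (G(W) = 4 + (-3 + 4) = 4 + 1 = 5)
(V + 2)*(-2) + G(1)*(-10) = (5 + 2)*(-2) + 5*(-10) = 7*(-2) - 50 = -14 - 50 = -64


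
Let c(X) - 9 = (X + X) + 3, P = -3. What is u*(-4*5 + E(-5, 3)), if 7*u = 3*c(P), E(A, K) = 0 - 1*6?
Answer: -468/7 ≈ -66.857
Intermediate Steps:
E(A, K) = -6 (E(A, K) = 0 - 6 = -6)
c(X) = 12 + 2*X (c(X) = 9 + ((X + X) + 3) = 9 + (2*X + 3) = 9 + (3 + 2*X) = 12 + 2*X)
u = 18/7 (u = (3*(12 + 2*(-3)))/7 = (3*(12 - 6))/7 = (3*6)/7 = (1/7)*18 = 18/7 ≈ 2.5714)
u*(-4*5 + E(-5, 3)) = 18*(-4*5 - 6)/7 = 18*(-20 - 6)/7 = (18/7)*(-26) = -468/7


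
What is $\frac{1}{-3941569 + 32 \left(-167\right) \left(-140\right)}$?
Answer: $- \frac{1}{3193409} \approx -3.1314 \cdot 10^{-7}$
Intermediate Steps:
$\frac{1}{-3941569 + 32 \left(-167\right) \left(-140\right)} = \frac{1}{-3941569 - -748160} = \frac{1}{-3941569 + 748160} = \frac{1}{-3193409} = - \frac{1}{3193409}$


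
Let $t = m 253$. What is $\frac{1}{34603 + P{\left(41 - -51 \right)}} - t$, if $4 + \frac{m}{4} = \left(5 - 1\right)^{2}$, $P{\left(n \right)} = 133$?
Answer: $- \frac{421833983}{34736} \approx -12144.0$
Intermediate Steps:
$m = 48$ ($m = -16 + 4 \left(5 - 1\right)^{2} = -16 + 4 \cdot 4^{2} = -16 + 4 \cdot 16 = -16 + 64 = 48$)
$t = 12144$ ($t = 48 \cdot 253 = 12144$)
$\frac{1}{34603 + P{\left(41 - -51 \right)}} - t = \frac{1}{34603 + 133} - 12144 = \frac{1}{34736} - 12144 = - \frac{421833983}{34736}$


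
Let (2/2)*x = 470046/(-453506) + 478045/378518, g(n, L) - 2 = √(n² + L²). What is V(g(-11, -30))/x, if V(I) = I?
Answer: 171660184108/19437701971 + 85830092054*√1021/19437701971 ≈ 149.93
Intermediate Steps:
g(n, L) = 2 + √(L² + n²) (g(n, L) = 2 + √(n² + L²) = 2 + √(L² + n²))
x = 19437701971/85830092054 (x = 470046/(-453506) + 478045/378518 = 470046*(-1/453506) + 478045*(1/378518) = -235023/226753 + 478045/378518 = 19437701971/85830092054 ≈ 0.22647)
V(g(-11, -30))/x = (2 + √((-30)² + (-11)²))/(19437701971/85830092054) = (2 + √(900 + 121))*(85830092054/19437701971) = (2 + √1021)*(85830092054/19437701971) = 171660184108/19437701971 + 85830092054*√1021/19437701971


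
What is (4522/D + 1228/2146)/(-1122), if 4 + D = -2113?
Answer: 61246/43942569 ≈ 0.0013938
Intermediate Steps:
D = -2117 (D = -4 - 2113 = -2117)
(4522/D + 1228/2146)/(-1122) = (4522/(-2117) + 1228/2146)/(-1122) = (4522*(-1/2117) + 1228*(1/2146))*(-1/1122) = (-4522/2117 + 614/1073)*(-1/1122) = -122492/78329*(-1/1122) = 61246/43942569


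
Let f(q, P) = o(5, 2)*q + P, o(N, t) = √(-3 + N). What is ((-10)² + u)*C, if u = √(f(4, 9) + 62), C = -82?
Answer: -8200 - 82*√(71 + 4*√2) ≈ -8917.9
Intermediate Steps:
f(q, P) = P + q*√2 (f(q, P) = √(-3 + 5)*q + P = √2*q + P = q*√2 + P = P + q*√2)
u = √(71 + 4*√2) (u = √((9 + 4*√2) + 62) = √(71 + 4*√2) ≈ 8.7554)
((-10)² + u)*C = ((-10)² + √(71 + 4*√2))*(-82) = (100 + √(71 + 4*√2))*(-82) = -8200 - 82*√(71 + 4*√2)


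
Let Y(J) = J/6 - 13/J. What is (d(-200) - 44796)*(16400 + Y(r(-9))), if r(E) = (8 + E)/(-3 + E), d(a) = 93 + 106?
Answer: -52159268693/72 ≈ -7.2443e+8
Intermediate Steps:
d(a) = 199
r(E) = (8 + E)/(-3 + E)
Y(J) = -13/J + J/6 (Y(J) = J*(1/6) - 13/J = J/6 - 13/J = -13/J + J/6)
(d(-200) - 44796)*(16400 + Y(r(-9))) = (199 - 44796)*(16400 + (-13*(-3 - 9)/(8 - 9) + ((8 - 9)/(-3 - 9))/6)) = -44597*(16400 + (-13/(-1/(-12)) + (-1/(-12))/6)) = -44597*(16400 + (-13/((-1/12*(-1))) + (-1/12*(-1))/6)) = -44597*(16400 + (-13/1/12 + (1/6)*(1/12))) = -44597*(16400 + (-13*12 + 1/72)) = -44597*(16400 + (-156 + 1/72)) = -44597*(16400 - 11231/72) = -44597*1169569/72 = -52159268693/72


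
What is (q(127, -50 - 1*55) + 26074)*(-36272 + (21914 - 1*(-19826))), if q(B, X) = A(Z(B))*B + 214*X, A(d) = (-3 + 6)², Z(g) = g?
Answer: 25956596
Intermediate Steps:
A(d) = 9 (A(d) = 3² = 9)
q(B, X) = 9*B + 214*X
(q(127, -50 - 1*55) + 26074)*(-36272 + (21914 - 1*(-19826))) = ((9*127 + 214*(-50 - 1*55)) + 26074)*(-36272 + (21914 - 1*(-19826))) = ((1143 + 214*(-50 - 55)) + 26074)*(-36272 + (21914 + 19826)) = ((1143 + 214*(-105)) + 26074)*(-36272 + 41740) = ((1143 - 22470) + 26074)*5468 = (-21327 + 26074)*5468 = 4747*5468 = 25956596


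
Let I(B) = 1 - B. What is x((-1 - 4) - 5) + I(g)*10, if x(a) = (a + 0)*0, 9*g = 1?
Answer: 80/9 ≈ 8.8889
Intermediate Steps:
g = ⅑ (g = (⅑)*1 = ⅑ ≈ 0.11111)
x(a) = 0 (x(a) = a*0 = 0)
x((-1 - 4) - 5) + I(g)*10 = 0 + (1 - 1*⅑)*10 = 0 + (1 - ⅑)*10 = 0 + (8/9)*10 = 0 + 80/9 = 80/9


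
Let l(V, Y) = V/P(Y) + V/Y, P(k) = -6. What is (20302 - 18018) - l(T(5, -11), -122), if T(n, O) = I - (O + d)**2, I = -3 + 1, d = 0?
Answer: 138012/61 ≈ 2262.5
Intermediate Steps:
I = -2
T(n, O) = -2 - O**2 (T(n, O) = -2 - (O + 0)**2 = -2 - O**2)
l(V, Y) = -V/6 + V/Y (l(V, Y) = V/(-6) + V/Y = V*(-1/6) + V/Y = -V/6 + V/Y)
(20302 - 18018) - l(T(5, -11), -122) = (20302 - 18018) - (-(-2 - 1*(-11)**2)/6 + (-2 - 1*(-11)**2)/(-122)) = 2284 - (-(-2 - 1*121)/6 + (-2 - 1*121)*(-1/122)) = 2284 - (-(-2 - 121)/6 + (-2 - 121)*(-1/122)) = 2284 - (-1/6*(-123) - 123*(-1/122)) = 2284 - (41/2 + 123/122) = 2284 - 1*1312/61 = 2284 - 1312/61 = 138012/61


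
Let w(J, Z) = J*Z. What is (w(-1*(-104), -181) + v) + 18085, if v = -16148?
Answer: -16887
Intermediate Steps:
(w(-1*(-104), -181) + v) + 18085 = (-1*(-104)*(-181) - 16148) + 18085 = (104*(-181) - 16148) + 18085 = (-18824 - 16148) + 18085 = -34972 + 18085 = -16887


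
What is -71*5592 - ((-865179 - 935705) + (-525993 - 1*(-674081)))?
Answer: 1255764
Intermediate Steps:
-71*5592 - ((-865179 - 935705) + (-525993 - 1*(-674081))) = -397032 - (-1800884 + (-525993 + 674081)) = -397032 - (-1800884 + 148088) = -397032 - 1*(-1652796) = -397032 + 1652796 = 1255764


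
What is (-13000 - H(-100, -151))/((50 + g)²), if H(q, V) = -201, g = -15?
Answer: -12799/1225 ≈ -10.448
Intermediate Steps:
(-13000 - H(-100, -151))/((50 + g)²) = (-13000 - 1*(-201))/((50 - 15)²) = (-13000 + 201)/(35²) = -12799/1225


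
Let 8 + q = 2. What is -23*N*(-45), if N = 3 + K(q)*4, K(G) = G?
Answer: -21735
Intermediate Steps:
q = -6 (q = -8 + 2 = -6)
N = -21 (N = 3 - 6*4 = 3 - 24 = -21)
-23*N*(-45) = -23*(-21)*(-45) = 483*(-45) = -21735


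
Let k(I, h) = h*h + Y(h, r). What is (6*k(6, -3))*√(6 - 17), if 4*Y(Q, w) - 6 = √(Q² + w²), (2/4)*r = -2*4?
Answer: 3*I*√11*(42 + √265)/2 ≈ 289.93*I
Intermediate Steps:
r = -16 (r = 2*(-2*4) = 2*(-8) = -16)
Y(Q, w) = 3/2 + √(Q² + w²)/4
k(I, h) = 3/2 + h² + √(256 + h²)/4 (k(I, h) = h*h + (3/2 + √(h² + (-16)²)/4) = h² + (3/2 + √(h² + 256)/4) = h² + (3/2 + √(256 + h²)/4) = 3/2 + h² + √(256 + h²)/4)
(6*k(6, -3))*√(6 - 17) = (6*(3/2 + (-3)² + √(256 + (-3)²)/4))*√(6 - 17) = (6*(3/2 + 9 + √(256 + 9)/4))*√(-11) = (6*(3/2 + 9 + √265/4))*(I*√11) = (6*(21/2 + √265/4))*(I*√11) = (63 + 3*√265/2)*(I*√11) = I*√11*(63 + 3*√265/2)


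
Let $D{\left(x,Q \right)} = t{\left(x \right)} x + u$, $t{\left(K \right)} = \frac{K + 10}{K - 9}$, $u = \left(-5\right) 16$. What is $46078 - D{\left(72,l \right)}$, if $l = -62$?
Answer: $\frac{322450}{7} \approx 46064.0$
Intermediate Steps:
$u = -80$
$t{\left(K \right)} = \frac{10 + K}{-9 + K}$
$D{\left(x,Q \right)} = -80 + \frac{x \left(10 + x\right)}{-9 + x}$ ($D{\left(x,Q \right)} = \frac{10 + x}{-9 + x} x - 80 = \frac{x \left(10 + x\right)}{-9 + x} - 80 = -80 + \frac{x \left(10 + x\right)}{-9 + x}$)
$46078 - D{\left(72,l \right)} = 46078 - \frac{720 + 72^{2} - 5040}{-9 + 72} = 46078 - \frac{720 + 5184 - 5040}{63} = 46078 - \frac{1}{63} \cdot 864 = 46078 - \frac{96}{7} = \frac{322450}{7}$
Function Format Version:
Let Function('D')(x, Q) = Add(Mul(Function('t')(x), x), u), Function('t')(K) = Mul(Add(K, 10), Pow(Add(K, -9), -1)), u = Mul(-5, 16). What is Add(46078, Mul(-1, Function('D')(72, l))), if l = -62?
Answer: Rational(322450, 7) ≈ 46064.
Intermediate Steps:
u = -80
Function('t')(K) = Mul(Pow(Add(-9, K), -1), Add(10, K)) (Function('t')(K) = Mul(Add(10, K), Pow(Add(-9, K), -1)) = Mul(Pow(Add(-9, K), -1), Add(10, K)))
Function('D')(x, Q) = Add(-80, Mul(x, Pow(Add(-9, x), -1), Add(10, x))) (Function('D')(x, Q) = Add(Mul(Mul(Pow(Add(-9, x), -1), Add(10, x)), x), -80) = Add(Mul(x, Pow(Add(-9, x), -1), Add(10, x)), -80) = Add(-80, Mul(x, Pow(Add(-9, x), -1), Add(10, x))))
Add(46078, Mul(-1, Function('D')(72, l))) = Add(46078, Mul(-1, Mul(Pow(Add(-9, 72), -1), Add(720, Pow(72, 2), Mul(-70, 72))))) = Add(46078, Mul(-1, Mul(Pow(63, -1), Add(720, 5184, -5040)))) = Add(46078, Mul(-1, Mul(Rational(1, 63), 864))) = Add(46078, Mul(-1, Rational(96, 7))) = Add(46078, Rational(-96, 7)) = Rational(322450, 7)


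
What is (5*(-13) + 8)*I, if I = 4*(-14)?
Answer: 3192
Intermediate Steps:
I = -56
(5*(-13) + 8)*I = (5*(-13) + 8)*(-56) = (-65 + 8)*(-56) = -57*(-56) = 3192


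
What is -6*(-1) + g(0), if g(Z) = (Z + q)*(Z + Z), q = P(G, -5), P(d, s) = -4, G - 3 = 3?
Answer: 6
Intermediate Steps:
G = 6 (G = 3 + 3 = 6)
q = -4
g(Z) = 2*Z*(-4 + Z) (g(Z) = (Z - 4)*(Z + Z) = (-4 + Z)*(2*Z) = 2*Z*(-4 + Z))
-6*(-1) + g(0) = -6*(-1) + 2*0*(-4 + 0) = 6 + 2*0*(-4) = 6 + 0 = 6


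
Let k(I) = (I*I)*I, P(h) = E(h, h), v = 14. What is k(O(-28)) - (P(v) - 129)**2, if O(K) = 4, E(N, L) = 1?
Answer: -16320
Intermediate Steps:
P(h) = 1
k(I) = I**3 (k(I) = I**2*I = I**3)
k(O(-28)) - (P(v) - 129)**2 = 4**3 - (1 - 129)**2 = 64 - 1*(-128)**2 = 64 - 1*16384 = 64 - 16384 = -16320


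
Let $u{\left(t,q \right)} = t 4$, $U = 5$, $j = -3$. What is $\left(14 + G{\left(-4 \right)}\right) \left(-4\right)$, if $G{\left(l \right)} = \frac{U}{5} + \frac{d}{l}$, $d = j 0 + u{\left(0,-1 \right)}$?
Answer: $-60$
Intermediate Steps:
$u{\left(t,q \right)} = 4 t$
$d = 0$ ($d = \left(-3\right) 0 + 4 \cdot 0 = 0 + 0 = 0$)
$G{\left(l \right)} = 1$ ($G{\left(l \right)} = \frac{5}{5} + \frac{0}{l} = 5 \cdot \frac{1}{5} + 0 = 1 + 0 = 1$)
$\left(14 + G{\left(-4 \right)}\right) \left(-4\right) = \left(14 + 1\right) \left(-4\right) = 15 \left(-4\right) = -60$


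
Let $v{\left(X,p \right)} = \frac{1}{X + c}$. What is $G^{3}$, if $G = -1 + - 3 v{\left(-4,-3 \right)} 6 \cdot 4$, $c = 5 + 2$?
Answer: $-15625$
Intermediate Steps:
$c = 7$
$v{\left(X,p \right)} = \frac{1}{7 + X}$ ($v{\left(X,p \right)} = \frac{1}{X + 7} = \frac{1}{7 + X}$)
$G = -25$ ($G = -1 + - \frac{3}{7 - 4} \cdot 6 \cdot 4 = -1 + - \frac{3}{3} \cdot 6 \cdot 4 = -1 + \left(-3\right) \frac{1}{3} \cdot 6 \cdot 4 = -1 + \left(-1\right) 6 \cdot 4 = -1 - 24 = -25$)
$G^{3} = \left(-25\right)^{3} = -15625$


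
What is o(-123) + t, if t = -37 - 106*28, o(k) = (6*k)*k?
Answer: 87769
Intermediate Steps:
o(k) = 6*k²
t = -3005 (t = -37 - 2968 = -3005)
o(-123) + t = 6*(-123)² - 3005 = 6*15129 - 3005 = 90774 - 3005 = 87769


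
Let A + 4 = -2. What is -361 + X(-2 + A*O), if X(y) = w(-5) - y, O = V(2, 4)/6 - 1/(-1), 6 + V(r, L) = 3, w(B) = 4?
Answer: -352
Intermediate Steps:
A = -6 (A = -4 - 2 = -6)
V(r, L) = -3 (V(r, L) = -6 + 3 = -3)
O = 1/2 (O = -3/6 - 1/(-1) = -3*1/6 - 1*(-1) = -1/2 + 1 = 1/2 ≈ 0.50000)
X(y) = 4 - y
-361 + X(-2 + A*O) = -361 + (4 - (-2 - 6*1/2)) = -361 + (4 - (-2 - 3)) = -361 + (4 - 1*(-5)) = -361 + (4 + 5) = -361 + 9 = -352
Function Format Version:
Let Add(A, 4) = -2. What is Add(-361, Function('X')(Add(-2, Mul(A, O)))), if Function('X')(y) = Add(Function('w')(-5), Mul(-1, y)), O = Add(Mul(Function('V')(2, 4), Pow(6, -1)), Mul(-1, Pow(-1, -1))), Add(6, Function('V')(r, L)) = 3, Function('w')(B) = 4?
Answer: -352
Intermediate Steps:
A = -6 (A = Add(-4, -2) = -6)
Function('V')(r, L) = -3 (Function('V')(r, L) = Add(-6, 3) = -3)
O = Rational(1, 2) (O = Add(Mul(-3, Pow(6, -1)), Mul(-1, Pow(-1, -1))) = Add(Mul(-3, Rational(1, 6)), Mul(-1, -1)) = Add(Rational(-1, 2), 1) = Rational(1, 2) ≈ 0.50000)
Function('X')(y) = Add(4, Mul(-1, y))
Add(-361, Function('X')(Add(-2, Mul(A, O)))) = Add(-361, Add(4, Mul(-1, Add(-2, Mul(-6, Rational(1, 2)))))) = Add(-361, Add(4, Mul(-1, Add(-2, -3)))) = Add(-361, Add(4, Mul(-1, -5))) = Add(-361, Add(4, 5)) = Add(-361, 9) = -352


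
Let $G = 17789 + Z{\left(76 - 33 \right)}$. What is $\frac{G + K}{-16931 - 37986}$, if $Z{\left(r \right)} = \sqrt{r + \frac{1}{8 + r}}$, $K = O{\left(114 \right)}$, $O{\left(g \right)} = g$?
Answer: $- \frac{17903}{54917} - \frac{\sqrt{111894}}{2800767} \approx -0.32612$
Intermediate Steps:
$K = 114$
$G = 17789 + \frac{\sqrt{111894}}{51}$ ($G = 17789 + \sqrt{\frac{1 + \left(76 - 33\right) \left(8 + \left(76 - 33\right)\right)}{8 + \left(76 - 33\right)}} = 17789 + \sqrt{\frac{1 + 43 \left(8 + 43\right)}{8 + 43}} = 17789 + \sqrt{\frac{1 + 43 \cdot 51}{51}} = 17789 + \sqrt{\frac{1 + 2193}{51}} = 17789 + \sqrt{\frac{1}{51} \cdot 2194} = 17789 + \sqrt{\frac{2194}{51}} = 17789 + \frac{\sqrt{111894}}{51} \approx 17796.0$)
$\frac{G + K}{-16931 - 37986} = \frac{\left(17789 + \frac{\sqrt{111894}}{51}\right) + 114}{-16931 - 37986} = \frac{17903 + \frac{\sqrt{111894}}{51}}{-54917} = \left(17903 + \frac{\sqrt{111894}}{51}\right) \left(- \frac{1}{54917}\right) = - \frac{17903}{54917} - \frac{\sqrt{111894}}{2800767}$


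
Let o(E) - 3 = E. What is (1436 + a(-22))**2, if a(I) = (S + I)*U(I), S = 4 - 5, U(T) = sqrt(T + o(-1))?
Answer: 2051516 - 132112*I*sqrt(5) ≈ 2.0515e+6 - 2.9541e+5*I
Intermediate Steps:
o(E) = 3 + E
U(T) = sqrt(2 + T) (U(T) = sqrt(T + (3 - 1)) = sqrt(T + 2) = sqrt(2 + T))
S = -1
a(I) = sqrt(2 + I)*(-1 + I) (a(I) = (-1 + I)*sqrt(2 + I) = sqrt(2 + I)*(-1 + I))
(1436 + a(-22))**2 = (1436 + sqrt(2 - 22)*(-1 - 22))**2 = (1436 + sqrt(-20)*(-23))**2 = (1436 + (2*I*sqrt(5))*(-23))**2 = (1436 - 46*I*sqrt(5))**2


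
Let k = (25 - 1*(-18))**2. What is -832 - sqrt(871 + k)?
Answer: -832 - 4*sqrt(170) ≈ -884.15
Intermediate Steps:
k = 1849 (k = (25 + 18)**2 = 43**2 = 1849)
-832 - sqrt(871 + k) = -832 - sqrt(871 + 1849) = -832 - sqrt(2720) = -832 - 4*sqrt(170)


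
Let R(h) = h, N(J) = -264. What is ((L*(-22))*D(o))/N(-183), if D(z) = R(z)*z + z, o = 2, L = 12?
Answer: 6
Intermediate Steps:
D(z) = z + z² (D(z) = z*z + z = z² + z = z + z²)
((L*(-22))*D(o))/N(-183) = ((12*(-22))*(2*(1 + 2)))/(-264) = -528*3*(-1/264) = -264*6*(-1/264) = -1584*(-1/264) = 6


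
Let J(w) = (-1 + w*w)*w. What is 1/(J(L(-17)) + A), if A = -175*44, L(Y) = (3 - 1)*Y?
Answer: -1/46970 ≈ -2.1290e-5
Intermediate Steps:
L(Y) = 2*Y
J(w) = w*(-1 + w**2) (J(w) = (-1 + w**2)*w = w*(-1 + w**2))
A = -7700
1/(J(L(-17)) + A) = 1/(((2*(-17))**3 - 2*(-17)) - 7700) = 1/(((-34)**3 - 1*(-34)) - 7700) = 1/((-39304 + 34) - 7700) = 1/(-39270 - 7700) = 1/(-46970) = -1/46970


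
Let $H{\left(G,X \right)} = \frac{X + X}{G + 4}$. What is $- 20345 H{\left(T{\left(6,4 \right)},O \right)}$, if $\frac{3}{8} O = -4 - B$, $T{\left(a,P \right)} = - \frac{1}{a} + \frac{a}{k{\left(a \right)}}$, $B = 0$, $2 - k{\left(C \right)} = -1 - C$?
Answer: $\frac{2604160}{27} \approx 96450.0$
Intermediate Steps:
$k{\left(C \right)} = 3 + C$ ($k{\left(C \right)} = 2 - \left(-1 - C\right) = 2 + \left(1 + C\right) = 3 + C$)
$T{\left(a,P \right)} = - \frac{1}{a} + \frac{a}{3 + a}$
$O = - \frac{32}{3}$ ($O = \frac{8 \left(-4 - 0\right)}{3} = \frac{8 \left(-4 + 0\right)}{3} = \frac{8}{3} \left(-4\right) = - \frac{32}{3} \approx -10.667$)
$H{\left(G,X \right)} = \frac{2 X}{4 + G}$
$- 20345 H{\left(T{\left(6,4 \right)},O \right)} = - 20345 \cdot 2 \left(- \frac{32}{3}\right) \frac{1}{4 + \frac{-3 + 6^{2} - 6}{6 \left(3 + 6\right)}} = - 20345 \cdot 2 \left(- \frac{32}{3}\right) \frac{1}{4 + \frac{-3 + 36 - 6}{6 \cdot 9}} = - 20345 \cdot 2 \left(- \frac{32}{3}\right) \frac{1}{4 + \frac{1}{6} \cdot \frac{1}{9} \cdot 27} = - 20345 \cdot 2 \left(- \frac{32}{3}\right) \frac{1}{4 + \frac{1}{2}} = - 20345 \cdot 2 \left(- \frac{32}{3}\right) \frac{1}{\frac{9}{2}} = - 20345 \cdot 2 \left(- \frac{32}{3}\right) \frac{2}{9} = \left(-20345\right) \left(- \frac{128}{27}\right) = \frac{2604160}{27}$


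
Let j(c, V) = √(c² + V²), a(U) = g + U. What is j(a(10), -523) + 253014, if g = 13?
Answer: 253014 + √274058 ≈ 2.5354e+5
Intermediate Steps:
a(U) = 13 + U
j(c, V) = √(V² + c²)
j(a(10), -523) + 253014 = √((-523)² + (13 + 10)²) + 253014 = √(273529 + 23²) + 253014 = √(273529 + 529) + 253014 = √274058 + 253014 = 253014 + √274058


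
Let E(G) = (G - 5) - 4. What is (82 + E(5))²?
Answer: 6084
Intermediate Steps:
E(G) = -9 + G (E(G) = (-5 + G) - 4 = -9 + G)
(82 + E(5))² = (82 + (-9 + 5))² = (82 - 4)² = 78² = 6084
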